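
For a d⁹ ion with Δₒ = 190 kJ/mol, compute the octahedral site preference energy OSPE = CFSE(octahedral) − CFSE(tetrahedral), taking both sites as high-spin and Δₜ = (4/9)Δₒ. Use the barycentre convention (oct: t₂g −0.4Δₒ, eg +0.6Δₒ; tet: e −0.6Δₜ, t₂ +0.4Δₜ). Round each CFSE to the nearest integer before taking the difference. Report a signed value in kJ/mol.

In an octahedral site d⁹ (HS) is t₂g⁶ eg³, giving CFSE(oct) = -0.6Δₒ = -114 kJ/mol.
In a tetrahedral site the filling is e⁴ t₂⁵: CFSE(tet) = -0.4Δₜ = -0.4 × (4/9)(190) = -34 kJ/mol.
Subtracting, OSPE = -114 − (-34) = -80 kJ/mol.

-80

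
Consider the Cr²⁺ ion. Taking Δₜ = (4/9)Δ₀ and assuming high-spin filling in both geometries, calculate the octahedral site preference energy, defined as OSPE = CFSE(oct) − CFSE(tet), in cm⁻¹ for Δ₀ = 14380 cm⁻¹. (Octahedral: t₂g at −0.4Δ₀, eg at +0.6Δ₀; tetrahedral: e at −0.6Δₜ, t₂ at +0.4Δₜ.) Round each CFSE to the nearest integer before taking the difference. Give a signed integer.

Cr sits in group 6; removing 2 electrons leaves Cr²⁺ with 6 − 2 = 4 d electrons.
Octahedral (high-spin): t₂g³ eg¹, CFSE = 3(−0.4) + 1(+0.6) = -0.6Δ₀ = -0.6 × 14380 = -8628 cm⁻¹.
In a tetrahedral site the filling is e² t₂²: CFSE(tet) = -0.4Δₜ = -0.4 × (4/9)(14380) = -2556 cm⁻¹.
Subtracting, OSPE = -8628 − (-2556) = -6072 cm⁻¹.

-6072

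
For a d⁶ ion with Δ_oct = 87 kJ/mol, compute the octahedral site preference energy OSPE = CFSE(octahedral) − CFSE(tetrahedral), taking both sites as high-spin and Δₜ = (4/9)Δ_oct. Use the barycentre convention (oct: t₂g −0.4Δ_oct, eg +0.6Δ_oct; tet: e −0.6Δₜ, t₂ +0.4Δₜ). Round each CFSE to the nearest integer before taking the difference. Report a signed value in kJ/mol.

Octahedral (high-spin): t2g^4 e_g^2, CFSE = 4(−0.4) + 2(+0.6) = -0.4Δ_oct = -0.4 × 87 = -35 kJ/mol.
Tetrahedral e^3 t2^3 gives -0.6Δₜ = -0.6 × (4/9) × 87 = -23 kJ/mol.
OSPE = CFSE(oct) − CFSE(tet) = -35 − (-23) = -12 kJ/mol.

-12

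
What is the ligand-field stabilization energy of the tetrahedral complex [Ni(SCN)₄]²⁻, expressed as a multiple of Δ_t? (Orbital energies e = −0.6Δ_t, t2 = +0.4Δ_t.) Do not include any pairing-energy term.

Each SCN⁻ contributes -1; 4 × (-1) = -4. With overall charge -2, Ni is in the +2 oxidation state.
Group 10 minus oxidation state +2 gives a d⁸ configuration for Ni²⁺.
With tetrahedral geometry the complex is necessarily high-spin.
Configuration: e^4 t2^4.
CFSE = 4(-0.6Δ_t) + 4(0.4Δ_t) = -2.4Δ_t + 1.6Δ_t = -0.8Δ_t.

-0.8 Δ_t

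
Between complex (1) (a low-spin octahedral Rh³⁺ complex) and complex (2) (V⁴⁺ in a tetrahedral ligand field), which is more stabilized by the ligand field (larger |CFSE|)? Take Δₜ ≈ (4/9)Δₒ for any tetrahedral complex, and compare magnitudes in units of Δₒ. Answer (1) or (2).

(1)

(1): Group 9 minus oxidation state +3 gives a d⁶ configuration for Rh³⁺; t₂g⁶ eg⁰, CFSE = -2.4Δₒ.
(2): V⁴⁺: group 5, so d-count = 5 − 4 = 1; With tetrahedral geometry the complex is necessarily high-spin; e¹ t₂⁰, CFSE = -0.6Δₜ ≈ -0.27Δₒ.
So (1) has the larger |CFSE|.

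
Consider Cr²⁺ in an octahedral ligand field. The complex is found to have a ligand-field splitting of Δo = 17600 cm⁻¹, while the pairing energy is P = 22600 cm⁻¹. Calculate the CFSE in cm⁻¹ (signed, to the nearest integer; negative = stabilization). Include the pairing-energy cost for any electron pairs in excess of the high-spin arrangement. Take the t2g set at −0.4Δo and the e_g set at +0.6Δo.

-10560

Cr is in group 6, so Cr²⁺ is d⁴ (6 − 2 = 4).
Δo < P, so pairing is avoided: the ground state is high-spin.
That gives t2g^3 e_g^1.
Orbital CFSE = -0.6Δo = -0.6 × 17600 = -10560 cm⁻¹.
High-spin has no excess pairs, so no pairing correction applies.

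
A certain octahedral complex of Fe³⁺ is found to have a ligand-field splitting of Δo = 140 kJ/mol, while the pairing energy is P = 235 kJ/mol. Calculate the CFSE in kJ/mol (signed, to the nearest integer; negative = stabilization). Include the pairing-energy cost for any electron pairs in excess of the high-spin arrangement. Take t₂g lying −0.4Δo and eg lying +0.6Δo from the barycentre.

0

Fe is in group 8, so Fe³⁺ is d⁵ (8 − 3 = 5).
Since Δo = 140 kJ/mol < P = 235 kJ/mol, the complex adopts the high-spin configuration.
Filling d⁵ accordingly: t₂g³ eg².
Orbital CFSE = 0.0Δo = 0.0 × 140 = 0 kJ/mol.
High-spin has no excess pairs, so no pairing correction applies.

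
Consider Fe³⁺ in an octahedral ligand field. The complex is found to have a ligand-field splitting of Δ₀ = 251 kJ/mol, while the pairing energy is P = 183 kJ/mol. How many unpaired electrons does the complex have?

Fe sits in group 8; removing 3 electrons leaves Fe³⁺ with 8 − 3 = 5 d electrons.
Δ₀ > P, so pairing is preferred: the ground state is low-spin.
That gives t2g^5 e_g^0.
Unpaired electrons: 1.

1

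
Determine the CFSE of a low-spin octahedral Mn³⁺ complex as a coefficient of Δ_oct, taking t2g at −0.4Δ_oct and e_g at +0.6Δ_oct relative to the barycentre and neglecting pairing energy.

-1.6 Δ_oct

Mn³⁺: group 7, so d-count = 7 − 3 = 4.
Configuration: t2g^4 e_g^0.
CFSE = 4(-0.4Δ_oct) + 0(0.6Δ_oct) = -1.6Δ_oct + 0.0Δ_oct = -1.6Δ_oct.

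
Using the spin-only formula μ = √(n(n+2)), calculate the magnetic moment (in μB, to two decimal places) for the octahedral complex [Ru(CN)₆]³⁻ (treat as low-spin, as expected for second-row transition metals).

Each CN⁻ contributes -1; 6 × (-1) = -6. With overall charge -3, Ru is in the +3 oxidation state.
Ru is in group 8, so Ru³⁺ is d⁵ (8 − 3 = 5).
Configuration: t2g^5 e_g^0 → 1 unpaired electron.
μ(spin-only) = √[1(1+2)] = √3 ≈ 1.73 μB.

1.73 μB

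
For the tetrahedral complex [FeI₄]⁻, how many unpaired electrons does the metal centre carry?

5

Each I⁻ contributes -1; 4 × (-1) = -4. With overall charge -1, Fe is in the +3 oxidation state.
Fe is in group 8, so Fe³⁺ is d⁵ (8 − 3 = 5).
Tetrahedral fields are weak (Δₜ ≈ 4/9 Δₒ), so electrons fill high-spin.
Configuration: e^2 t2^3, giving 5 unpaired electrons.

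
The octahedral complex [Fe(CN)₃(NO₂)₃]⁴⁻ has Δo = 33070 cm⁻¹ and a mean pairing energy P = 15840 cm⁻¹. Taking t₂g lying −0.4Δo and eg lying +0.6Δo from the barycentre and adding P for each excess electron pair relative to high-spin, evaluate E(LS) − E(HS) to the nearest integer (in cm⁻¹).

-34460

Ligand charges: 3×(-1) from CN⁻ and 3×(-1) from NO₂⁻ sum to -6; with overall charge -4, Fe is +2.
Fe sits in group 8; removing 2 electrons leaves Fe²⁺ with 8 − 2 = 6 d electrons.
In the high-spin limit (t₂g⁴ eg²) the orbital term is -0.4Δo = -13228 cm⁻¹, with no excess pairing.
For low-spin the configuration is t₂g⁶ eg⁰: orbital energy -2.4 × 33070 = -79368 cm⁻¹, and 2 additional pairs relative to high-spin add 31680 cm⁻¹, giving -47688 cm⁻¹.
Thus E(LS) − E(HS) = -34460 cm⁻¹.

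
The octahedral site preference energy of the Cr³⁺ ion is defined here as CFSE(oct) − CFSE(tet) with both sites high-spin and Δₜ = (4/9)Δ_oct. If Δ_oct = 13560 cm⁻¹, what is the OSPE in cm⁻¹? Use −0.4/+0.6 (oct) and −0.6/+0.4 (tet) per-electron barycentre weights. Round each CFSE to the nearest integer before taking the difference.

-11451

Cr³⁺: group 6, so d-count = 6 − 3 = 3.
Octahedral high-spin t₂g³ eg⁰: CFSE = -1.2 × 13560 = -16272 cm⁻¹.
In a tetrahedral site the filling is e² t₂¹: CFSE(tet) = -0.8Δₜ = -0.8 × (4/9)(13560) = -4821 cm⁻¹.
OSPE = -16272 − (-4821) = -11451 cm⁻¹.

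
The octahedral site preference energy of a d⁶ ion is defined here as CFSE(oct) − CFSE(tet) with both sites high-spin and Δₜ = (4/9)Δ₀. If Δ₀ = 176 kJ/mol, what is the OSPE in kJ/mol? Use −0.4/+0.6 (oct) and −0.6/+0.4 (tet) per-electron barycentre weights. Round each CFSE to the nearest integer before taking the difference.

-23

In an octahedral site d⁶ (HS) is t₂g⁴ eg², giving CFSE(oct) = -0.4Δ₀ = -70 kJ/mol.
In a tetrahedral site the filling is e³ t₂³: CFSE(tet) = -0.6Δₜ = -0.6 × (4/9)(176) = -47 kJ/mol.
Subtracting, OSPE = -70 − (-47) = -23 kJ/mol.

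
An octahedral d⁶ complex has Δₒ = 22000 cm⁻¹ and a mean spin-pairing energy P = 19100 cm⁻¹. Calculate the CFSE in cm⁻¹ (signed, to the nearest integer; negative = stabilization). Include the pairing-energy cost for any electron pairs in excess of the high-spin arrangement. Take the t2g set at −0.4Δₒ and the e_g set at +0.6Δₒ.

-14600

Δₒ > P, so pairing is preferred: the ground state is low-spin.
Configuration: t2g^6 e_g^0.
Orbital CFSE = -2.4Δₒ = -2.4 × 22000 = -52800 cm⁻¹.
Excess pairs vs high-spin: 3 − 1 = 2; pairing cost = +38200 cm⁻¹.
Net CFSE = -52800 + 38200 = -14600 cm⁻¹.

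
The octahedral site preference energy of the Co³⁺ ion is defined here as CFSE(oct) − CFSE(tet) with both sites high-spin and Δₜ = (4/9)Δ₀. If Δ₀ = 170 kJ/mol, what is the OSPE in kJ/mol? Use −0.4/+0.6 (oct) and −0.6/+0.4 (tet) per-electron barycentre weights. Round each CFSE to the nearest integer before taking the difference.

Co sits in group 9; removing 3 electrons leaves Co³⁺ with 9 − 3 = 6 d electrons.
In an octahedral site d⁶ (HS) is t₂g⁴ eg², giving CFSE(oct) = -0.4Δ₀ = -68 kJ/mol.
Tetrahedral: e³ t₂³, CFSE = 3(−0.6) + 3(+0.4) = -0.6Δₜ = -0.6 × (4/9) × 170 = -45 kJ/mol.
Subtracting, OSPE = -68 − (-45) = -23 kJ/mol.

-23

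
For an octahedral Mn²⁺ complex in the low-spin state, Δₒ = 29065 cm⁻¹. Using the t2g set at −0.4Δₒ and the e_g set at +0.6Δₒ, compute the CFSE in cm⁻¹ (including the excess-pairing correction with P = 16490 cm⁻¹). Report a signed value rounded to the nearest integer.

Group 7 minus oxidation state +2 gives a d⁵ configuration for Mn²⁺.
Electron filling gives t2g^5 e_g^0.
The orbital stabilization is -2.0Δₒ = -2.0 × 29065 = -58130 cm⁻¹.
Relative to high-spin t2g^3 e_g^2 (0 paired), the low-spin configuration has 2 additional pairs, contributing +2 × 16490 = +32980 cm⁻¹.
Net CFSE = -58130 + 32980 = -25150 cm⁻¹.

-25150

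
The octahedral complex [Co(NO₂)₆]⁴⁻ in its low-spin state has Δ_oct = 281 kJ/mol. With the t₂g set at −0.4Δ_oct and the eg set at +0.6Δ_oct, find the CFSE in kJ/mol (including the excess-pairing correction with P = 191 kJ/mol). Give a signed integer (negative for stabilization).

-315

Each NO₂⁻ contributes -1; 6 × (-1) = -6. With overall charge -4, Co is in the +2 oxidation state.
Co sits in group 9; removing 2 electrons leaves Co²⁺ with 9 − 2 = 7 d electrons.
The d⁷ electrons fill as t₂g⁶ eg¹.
CFSE(orbital) = 6×(-0.4Δ_oct) + 1×(0.6Δ_oct) = -1.8Δ_oct; with Δ_oct = 281 kJ/mol that is -506 kJ/mol.
High-spin d⁷ would be t₂g⁵ eg² with 2 pairs; low-spin has 3, so 1 excess pair costs +1P = +191 kJ/mol.
Overall CFSE = -506 + 191 = -315 kJ/mol.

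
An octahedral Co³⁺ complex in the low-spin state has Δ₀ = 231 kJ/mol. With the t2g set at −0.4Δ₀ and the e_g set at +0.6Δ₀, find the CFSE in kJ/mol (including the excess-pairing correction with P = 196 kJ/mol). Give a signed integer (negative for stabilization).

Co³⁺: group 9, so d-count = 9 − 3 = 6.
Electron filling gives t2g^6 e_g^0.
Orbital CFSE = 6(-0.4) + 0(0.6) = -2.4Δ₀ = -2.4 × 231 = -554 kJ/mol.
Pairing penalty: 3 pairs vs 1 in the high-spin reference → 2 extra × P = 392 kJ/mol.
Net CFSE = -554 + 392 = -162 kJ/mol.

-162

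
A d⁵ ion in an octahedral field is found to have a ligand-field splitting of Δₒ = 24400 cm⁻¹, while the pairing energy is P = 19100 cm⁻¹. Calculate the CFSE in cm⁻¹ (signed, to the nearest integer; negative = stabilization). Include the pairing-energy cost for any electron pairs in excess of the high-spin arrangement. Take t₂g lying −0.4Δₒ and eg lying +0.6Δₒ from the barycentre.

-10600

With Δₒ > P the complex is low-spin.
Configuration: t₂g⁵ eg⁰.
Orbital CFSE = -2.0Δₒ = -2.0 × 24400 = -48800 cm⁻¹.
Excess pairs vs high-spin: 2 − 0 = 2; pairing cost = +38200 cm⁻¹.
Net CFSE = -48800 + 38200 = -10600 cm⁻¹.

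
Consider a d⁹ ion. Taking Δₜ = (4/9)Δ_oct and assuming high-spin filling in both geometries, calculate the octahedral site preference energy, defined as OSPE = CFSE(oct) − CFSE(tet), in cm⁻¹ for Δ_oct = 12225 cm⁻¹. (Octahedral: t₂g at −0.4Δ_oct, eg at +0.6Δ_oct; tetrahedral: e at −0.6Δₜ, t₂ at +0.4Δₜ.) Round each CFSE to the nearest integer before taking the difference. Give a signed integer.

-5162

Octahedral high-spin t₂g⁶ eg³: CFSE = -0.6 × 12225 = -7335 cm⁻¹.
Tetrahedral e⁴ t₂⁵ gives -0.4Δₜ = -0.4 × (4/9) × 12225 = -2173 cm⁻¹.
OSPE = -7335 − (-2173) = -5162 cm⁻¹.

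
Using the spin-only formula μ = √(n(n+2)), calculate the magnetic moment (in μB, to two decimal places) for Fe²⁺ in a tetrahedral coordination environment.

Fe sits in group 8; removing 2 electrons leaves Fe²⁺ with 8 − 2 = 6 d electrons.
Tetrahedral fields are weak (Δₜ ≈ 4/9 Δₒ), so electrons fill high-spin.
Configuration: e³ t₂³ → 4 unpaired electrons.
μ(spin-only) = √[4(4+2)] = √24 ≈ 4.90 μB.

4.90 μB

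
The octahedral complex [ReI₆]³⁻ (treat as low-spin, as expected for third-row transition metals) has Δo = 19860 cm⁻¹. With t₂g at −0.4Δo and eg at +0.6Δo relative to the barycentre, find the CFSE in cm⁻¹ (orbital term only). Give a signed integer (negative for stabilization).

-31776

Each I⁻ contributes -1; 6 × (-1) = -6. With overall charge -3, Re is in the +3 oxidation state.
Re sits in group 7; removing 3 electrons leaves Re³⁺ with 7 − 3 = 4 d electrons.
Configuration: t₂g⁴ eg⁰.
Orbital CFSE = 4(-0.4) + 0(0.6) = -1.6Δo = -1.6 × 19860 = -31776 cm⁻¹.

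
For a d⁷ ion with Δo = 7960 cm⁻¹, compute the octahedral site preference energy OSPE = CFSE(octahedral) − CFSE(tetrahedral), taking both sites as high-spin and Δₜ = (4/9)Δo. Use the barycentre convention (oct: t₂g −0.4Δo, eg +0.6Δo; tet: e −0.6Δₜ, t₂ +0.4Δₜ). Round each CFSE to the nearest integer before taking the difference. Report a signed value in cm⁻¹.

-2123

Octahedral (high-spin): t₂g⁵ eg², CFSE = 5(−0.4) + 2(+0.6) = -0.8Δo = -0.8 × 7960 = -6368 cm⁻¹.
Tetrahedral: e⁴ t₂³, CFSE = 4(−0.6) + 3(+0.4) = -1.2Δₜ = -1.2 × (4/9) × 7960 = -4245 cm⁻¹.
Subtracting, OSPE = -6368 − (-4245) = -2123 cm⁻¹.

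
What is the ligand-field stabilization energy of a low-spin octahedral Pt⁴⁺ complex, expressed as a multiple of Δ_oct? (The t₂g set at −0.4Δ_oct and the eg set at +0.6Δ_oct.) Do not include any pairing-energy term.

Pt is in group 10, so Pt⁴⁺ is d⁶ (10 − 4 = 6).
Configuration: t₂g⁶ eg⁰.
CFSE = 6(-0.4Δ_oct) + 0(0.6Δ_oct) = -2.4Δ_oct + 0.0Δ_oct = -2.4Δ_oct.

-2.4 Δ_oct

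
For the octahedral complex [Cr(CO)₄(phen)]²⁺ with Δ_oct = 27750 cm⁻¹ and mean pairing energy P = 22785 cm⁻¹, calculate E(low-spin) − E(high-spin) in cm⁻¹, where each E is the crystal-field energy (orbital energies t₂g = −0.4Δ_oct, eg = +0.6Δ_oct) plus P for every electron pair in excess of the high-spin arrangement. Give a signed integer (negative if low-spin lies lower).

-4965

Ligand charges: 4×(+0) from CO and 1×(+0) from phen sum to +0; with overall charge +2, Cr is +2.
Cr sits in group 6; removing 2 electrons leaves Cr²⁺ with 6 − 2 = 4 d electrons.
High-spin: t₂g³ eg¹, CFSE = -0.6Δ_oct = -16650 cm⁻¹.
For low-spin the configuration is t₂g⁴ eg⁰: orbital energy -1.6 × 27750 = -44400 cm⁻¹, and 1 additional pair relative to high-spin adds 22785 cm⁻¹, giving -21615 cm⁻¹.
Thus E(LS) − E(HS) = -4965 cm⁻¹.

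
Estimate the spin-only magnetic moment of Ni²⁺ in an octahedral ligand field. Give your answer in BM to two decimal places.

Group 10 minus oxidation state +2 gives a d⁸ configuration for Ni²⁺.
Configuration: t₂g⁶ eg² → 2 unpaired electrons.
μ(spin-only) = √[2(2+2)] = √8 ≈ 2.83 BM.

2.83 BM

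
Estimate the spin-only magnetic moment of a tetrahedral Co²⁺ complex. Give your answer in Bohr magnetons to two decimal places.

Co²⁺: group 9, so d-count = 9 − 2 = 7.
With tetrahedral geometry the complex is necessarily high-spin.
Configuration: e^4 t2^3 → 3 unpaired electrons.
μ(spin-only) = √[3(3+2)] = √15 ≈ 3.87 Bohr magnetons.

3.87 Bohr magnetons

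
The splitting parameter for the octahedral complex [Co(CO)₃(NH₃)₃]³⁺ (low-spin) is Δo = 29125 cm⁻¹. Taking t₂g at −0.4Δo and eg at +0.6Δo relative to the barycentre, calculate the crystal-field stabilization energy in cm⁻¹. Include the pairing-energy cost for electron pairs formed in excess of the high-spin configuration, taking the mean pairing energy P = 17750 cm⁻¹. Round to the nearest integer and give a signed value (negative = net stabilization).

Ligand charges: 3×(+0) from CO and 3×(+0) from NH₃ sum to +0; with overall charge +3, Co is +3.
Co³⁺: group 9, so d-count = 9 − 3 = 6.
Configuration: t₂g⁶ eg⁰.
The orbital stabilization is -2.4Δo = -2.4 × 29125 = -69900 cm⁻¹.
High-spin d⁶ would be t₂g⁴ eg² with 1 pair; low-spin has 3, so 2 excess pairs cost +2P = +35500 cm⁻¹.
Combining: -69900 + 35500 = -34400 cm⁻¹.

-34400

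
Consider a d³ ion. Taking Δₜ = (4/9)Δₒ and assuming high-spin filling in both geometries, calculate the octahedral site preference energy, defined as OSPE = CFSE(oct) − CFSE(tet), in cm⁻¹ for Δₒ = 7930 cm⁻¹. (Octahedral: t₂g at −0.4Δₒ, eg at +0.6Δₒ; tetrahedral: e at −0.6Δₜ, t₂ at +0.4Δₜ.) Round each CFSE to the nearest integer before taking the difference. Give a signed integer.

Octahedral (high-spin): t2g^3 e_g^0, CFSE = 3(−0.4) + 0(+0.6) = -1.2Δₒ = -1.2 × 7930 = -9516 cm⁻¹.
Tetrahedral e^2 t2^1 gives -0.8Δₜ = -0.8 × (4/9) × 7930 = -2820 cm⁻¹.
OSPE = CFSE(oct) − CFSE(tet) = -9516 − (-2820) = -6696 cm⁻¹.

-6696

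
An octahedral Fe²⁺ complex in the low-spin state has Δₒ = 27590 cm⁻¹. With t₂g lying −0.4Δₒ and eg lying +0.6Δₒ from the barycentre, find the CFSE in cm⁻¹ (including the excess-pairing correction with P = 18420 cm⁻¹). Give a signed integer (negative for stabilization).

Fe²⁺: group 8, so d-count = 8 − 2 = 6.
The d⁶ electrons fill as t₂g⁶ eg⁰.
Orbital CFSE = 6(-0.4) + 0(0.6) = -2.4Δₒ = -2.4 × 27590 = -66216 cm⁻¹.
Relative to high-spin t₂g⁴ eg² (1 paired), the low-spin configuration has 2 additional pairs, contributing +2 × 18420 = +36840 cm⁻¹.
Combining: -66216 + 36840 = -29376 cm⁻¹.

-29376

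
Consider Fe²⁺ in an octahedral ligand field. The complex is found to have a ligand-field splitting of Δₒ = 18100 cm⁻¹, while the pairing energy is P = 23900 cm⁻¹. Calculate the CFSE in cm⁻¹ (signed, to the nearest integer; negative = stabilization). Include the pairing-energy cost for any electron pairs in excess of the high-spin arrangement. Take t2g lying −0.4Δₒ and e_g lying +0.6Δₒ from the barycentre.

-7240

Group 8 minus oxidation state +2 gives a d⁶ configuration for Fe²⁺.
With Δₒ < P the complex is high-spin.
That gives t2g^4 e_g^2.
Orbital CFSE = -0.4Δₒ = -0.4 × 18100 = -7240 cm⁻¹.
High-spin has no excess pairs, so no pairing correction applies.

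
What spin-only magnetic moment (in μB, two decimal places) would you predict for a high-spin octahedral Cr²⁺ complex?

Cr²⁺: group 6, so d-count = 6 − 2 = 4.
Configuration: t₂g³ eg¹ → 4 unpaired electrons.
μ(spin-only) = √[4(4+2)] = √24 ≈ 4.90 μB.

4.90 μB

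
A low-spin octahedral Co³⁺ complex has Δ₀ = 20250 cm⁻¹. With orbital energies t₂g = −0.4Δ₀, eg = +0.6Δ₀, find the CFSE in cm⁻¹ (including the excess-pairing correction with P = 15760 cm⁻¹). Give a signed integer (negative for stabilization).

Co sits in group 9; removing 3 electrons leaves Co³⁺ with 9 − 3 = 6 d electrons.
The d⁶ electrons fill as t₂g⁶ eg⁰.
CFSE(orbital) = 6×(-0.4Δ₀) + 0×(0.6Δ₀) = -2.4Δ₀; with Δ₀ = 20250 cm⁻¹ that is -48600 cm⁻¹.
High-spin d⁶ would be t₂g⁴ eg² with 1 pair; low-spin has 3, so 2 excess pairs cost +2P = +31520 cm⁻¹.
Overall CFSE = -48600 + 31520 = -17080 cm⁻¹.

-17080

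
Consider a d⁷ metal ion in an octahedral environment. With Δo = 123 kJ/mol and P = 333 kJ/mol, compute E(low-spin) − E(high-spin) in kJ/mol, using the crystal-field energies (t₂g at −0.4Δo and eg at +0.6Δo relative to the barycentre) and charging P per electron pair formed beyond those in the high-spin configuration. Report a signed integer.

210

High-spin d⁷ fills as t₂g⁵ eg² with CFSE 5(−0.4) + 2(+0.6) = -0.8Δo = -98 kJ/mol.
Low-spin: t₂g⁶ eg¹, orbital CFSE = -1.8Δo = -221 kJ/mol; plus 1 excess pair × P = +333 kJ/mol; total 112 kJ/mol.
The difference is 112 − (-98) = 210 kJ/mol, so high-spin lies lower.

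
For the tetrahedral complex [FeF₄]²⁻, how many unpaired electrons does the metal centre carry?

4

Each F⁻ contributes -1; 4 × (-1) = -4. With overall charge -2, Fe is in the +2 oxidation state.
Fe sits in group 8; removing 2 electrons leaves Fe²⁺ with 8 − 2 = 6 d electrons.
Tetrahedral splitting is small, so the complex is high-spin.
Configuration: e³ t₂³, giving 4 unpaired electrons.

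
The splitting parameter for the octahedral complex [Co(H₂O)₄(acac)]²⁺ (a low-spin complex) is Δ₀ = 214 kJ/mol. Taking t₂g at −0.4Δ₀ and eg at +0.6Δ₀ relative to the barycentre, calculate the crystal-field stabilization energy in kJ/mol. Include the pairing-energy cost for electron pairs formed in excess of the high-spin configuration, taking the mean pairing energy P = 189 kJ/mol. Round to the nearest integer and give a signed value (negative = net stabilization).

Ligand charges: 4×(+0) from H₂O and 1×(-1) from acac⁻ sum to -1; with overall charge +2, Co is +3.
Co sits in group 9; removing 3 electrons leaves Co³⁺ with 9 − 3 = 6 d electrons.
Electron filling gives t₂g⁶ eg⁰.
The orbital stabilization is -2.4Δ₀ = -2.4 × 214 = -514 kJ/mol.
High-spin d⁶ would be t₂g⁴ eg² with 1 pair; low-spin has 3, so 2 excess pairs cost +2P = +378 kJ/mol.
Net CFSE = -514 + 378 = -136 kJ/mol.

-136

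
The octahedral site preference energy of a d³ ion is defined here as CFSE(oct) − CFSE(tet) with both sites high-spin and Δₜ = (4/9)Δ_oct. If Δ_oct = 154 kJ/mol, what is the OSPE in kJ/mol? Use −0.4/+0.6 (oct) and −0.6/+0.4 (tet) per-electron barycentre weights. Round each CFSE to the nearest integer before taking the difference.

In an octahedral site d³ (HS) is t₂g³ eg⁰, giving CFSE(oct) = -1.2Δ_oct = -185 kJ/mol.
Tetrahedral: e² t₂¹, CFSE = 2(−0.6) + 1(+0.4) = -0.8Δₜ = -0.8 × (4/9) × 154 = -55 kJ/mol.
Subtracting, OSPE = -185 − (-55) = -130 kJ/mol.

-130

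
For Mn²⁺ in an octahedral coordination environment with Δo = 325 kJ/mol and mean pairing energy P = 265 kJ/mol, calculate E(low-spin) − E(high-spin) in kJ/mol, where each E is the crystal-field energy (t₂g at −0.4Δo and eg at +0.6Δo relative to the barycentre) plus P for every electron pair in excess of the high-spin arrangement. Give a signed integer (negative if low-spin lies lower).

-120

Group 7 minus oxidation state +2 gives a d⁵ configuration for Mn²⁺.
High-spin d⁵ fills as t₂g³ eg² with CFSE 3(−0.4) + 2(+0.6) = 0.0Δo = 0 kJ/mol.
For low-spin the configuration is t₂g⁵ eg⁰: orbital energy -2.0 × 325 = -650 kJ/mol, and 2 additional pairs relative to high-spin add 530 kJ/mol, giving -120 kJ/mol.
The difference is -120 − (0) = -120 kJ/mol, so low-spin lies lower.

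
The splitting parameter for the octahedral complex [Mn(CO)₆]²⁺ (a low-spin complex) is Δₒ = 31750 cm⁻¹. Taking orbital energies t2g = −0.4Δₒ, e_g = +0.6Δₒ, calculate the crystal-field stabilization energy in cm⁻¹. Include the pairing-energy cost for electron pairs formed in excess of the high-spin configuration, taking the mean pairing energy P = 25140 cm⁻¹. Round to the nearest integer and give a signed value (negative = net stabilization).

-13220

CO is neutral, so the +2 overall charge sits on Mn: oxidation state +2.
Group 7 minus oxidation state +2 gives a d⁵ configuration for Mn²⁺.
Configuration: t2g^5 e_g^0.
The orbital stabilization is -2.0Δₒ = -2.0 × 31750 = -63500 cm⁻¹.
Pairing penalty: 2 pairs vs 0 in the high-spin reference → 2 extra × P = 50280 cm⁻¹.
Net CFSE = -63500 + 50280 = -13220 cm⁻¹.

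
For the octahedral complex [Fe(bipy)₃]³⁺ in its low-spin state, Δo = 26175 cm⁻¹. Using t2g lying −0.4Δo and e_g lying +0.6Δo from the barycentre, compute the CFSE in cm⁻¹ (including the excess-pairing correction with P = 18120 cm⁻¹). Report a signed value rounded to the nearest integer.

-16110

bipy is neutral, so the +3 overall charge sits on Fe: oxidation state +3.
Group 8 minus oxidation state +3 gives a d⁵ configuration for Fe³⁺.
The d⁵ electrons fill as t2g^5 e_g^0.
The orbital stabilization is -2.0Δo = -2.0 × 26175 = -52350 cm⁻¹.
High-spin d⁵ would be t2g^3 e_g^2 with 0 pairs; low-spin has 2, so 2 excess pairs cost +2P = +36240 cm⁻¹.
Net CFSE = -52350 + 36240 = -16110 cm⁻¹.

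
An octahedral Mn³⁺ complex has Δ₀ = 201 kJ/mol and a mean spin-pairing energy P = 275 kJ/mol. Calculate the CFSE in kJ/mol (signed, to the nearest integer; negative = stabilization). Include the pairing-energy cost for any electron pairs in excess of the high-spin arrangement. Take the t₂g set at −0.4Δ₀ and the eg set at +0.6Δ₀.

-121

Mn is in group 7, so Mn³⁺ is d⁴ (7 − 3 = 4).
With Δ₀ < P the complex is high-spin.
Filling d⁴ accordingly: t₂g³ eg¹.
Orbital CFSE = -0.6Δ₀ = -0.6 × 201 = -121 kJ/mol.
High-spin has no excess pairs, so no pairing correction applies.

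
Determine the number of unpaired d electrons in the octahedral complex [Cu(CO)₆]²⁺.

CO is neutral, so the +2 overall charge sits on Cu: oxidation state +2.
Cu²⁺: group 11, so d-count = 11 − 2 = 9.
Configuration: t₂g⁶ eg³, giving 1 unpaired electron.

1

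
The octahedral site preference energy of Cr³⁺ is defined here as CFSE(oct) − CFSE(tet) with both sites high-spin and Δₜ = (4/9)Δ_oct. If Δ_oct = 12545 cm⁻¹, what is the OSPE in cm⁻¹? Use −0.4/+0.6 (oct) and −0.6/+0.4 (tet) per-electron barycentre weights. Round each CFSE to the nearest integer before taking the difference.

Group 6 minus oxidation state +3 gives a d³ configuration for Cr³⁺.
Octahedral (high-spin): t2g^3 e_g^0, CFSE = 3(−0.4) + 0(+0.6) = -1.2Δ_oct = -1.2 × 12545 = -15054 cm⁻¹.
Tetrahedral: e^2 t2^1, CFSE = 2(−0.6) + 1(+0.4) = -0.8Δₜ = -0.8 × (4/9) × 12545 = -4460 cm⁻¹.
Subtracting, OSPE = -15054 − (-4460) = -10594 cm⁻¹.

-10594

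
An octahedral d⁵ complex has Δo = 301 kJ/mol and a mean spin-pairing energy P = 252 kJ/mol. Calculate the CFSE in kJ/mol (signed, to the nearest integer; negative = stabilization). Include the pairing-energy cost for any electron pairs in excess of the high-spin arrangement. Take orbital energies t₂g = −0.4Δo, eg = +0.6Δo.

-98

Since Δo = 301 kJ/mol > P = 252 kJ/mol, the complex adopts the low-spin configuration.
Configuration: t₂g⁵ eg⁰.
Orbital CFSE = -2.0Δo = -2.0 × 301 = -602 kJ/mol.
Excess pairs vs high-spin: 2 − 0 = 2; pairing cost = +504 kJ/mol.
Net CFSE = -602 + 504 = -98 kJ/mol.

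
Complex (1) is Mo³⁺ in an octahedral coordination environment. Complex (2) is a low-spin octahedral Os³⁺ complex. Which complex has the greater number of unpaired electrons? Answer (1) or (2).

(1): Group 6 minus oxidation state +3 gives a d³ configuration for Mo³⁺; For octahedral d³ the high- and low-spin configurations coincide; t2g^3 e_g^0 → 3 unpaired.
(2): Group 8 minus oxidation state +3 gives a d⁵ configuration for Os³⁺; t2g^5 e_g^0 → 1 unpaired.
So (1) has more unpaired electrons.

(1)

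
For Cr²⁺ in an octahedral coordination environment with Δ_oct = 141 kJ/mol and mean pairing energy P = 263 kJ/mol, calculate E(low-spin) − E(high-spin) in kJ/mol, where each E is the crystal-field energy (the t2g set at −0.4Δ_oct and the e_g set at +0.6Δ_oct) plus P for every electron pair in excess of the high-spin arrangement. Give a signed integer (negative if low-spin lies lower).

122

Group 6 minus oxidation state +2 gives a d⁴ configuration for Cr²⁺.
High-spin d⁴ fills as t2g^3 e_g^1 with CFSE 3(−0.4) + 1(+0.6) = -0.6Δ_oct = -85 kJ/mol.
For low-spin the configuration is t2g^4 e_g^0: orbital energy -1.6 × 141 = -226 kJ/mol, and 1 additional pair relative to high-spin adds 263 kJ/mol, giving 37 kJ/mol.
Thus E(LS) − E(HS) = 122 kJ/mol.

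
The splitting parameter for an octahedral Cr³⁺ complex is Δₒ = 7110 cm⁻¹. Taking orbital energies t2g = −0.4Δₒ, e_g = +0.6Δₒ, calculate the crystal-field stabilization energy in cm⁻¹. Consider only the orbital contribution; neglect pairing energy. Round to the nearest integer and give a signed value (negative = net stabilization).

-8532

Cr is in group 6, so Cr³⁺ is d³ (6 − 3 = 3).
For octahedral d³ the high- and low-spin configurations coincide.
Electron filling gives t2g^3 e_g^0.
CFSE(orbital) = 3×(-0.4Δₒ) + 0×(0.6Δₒ) = -1.2Δₒ; with Δₒ = 7110 cm⁻¹ that is -8532 cm⁻¹.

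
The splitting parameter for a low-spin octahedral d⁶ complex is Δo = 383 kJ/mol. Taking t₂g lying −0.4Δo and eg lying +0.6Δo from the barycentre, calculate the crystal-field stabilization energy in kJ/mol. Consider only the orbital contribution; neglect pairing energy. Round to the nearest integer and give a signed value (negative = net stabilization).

Electron filling gives t₂g⁶ eg⁰.
The orbital stabilization is -2.4Δo = -2.4 × 383 = -919 kJ/mol.

-919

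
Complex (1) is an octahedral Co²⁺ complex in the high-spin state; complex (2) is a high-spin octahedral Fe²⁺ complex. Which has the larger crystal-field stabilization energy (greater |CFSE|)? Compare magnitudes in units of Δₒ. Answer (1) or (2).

(1)

(1): Co is in group 9, so Co²⁺ is d⁷ (9 − 2 = 7); t₂g⁵ eg², CFSE = -0.8Δₒ.
(2): Fe is in group 8, so Fe²⁺ is d⁶ (8 − 2 = 6); t2g^4 e_g^2, CFSE = -0.4Δₒ.
So (1) has the larger |CFSE|.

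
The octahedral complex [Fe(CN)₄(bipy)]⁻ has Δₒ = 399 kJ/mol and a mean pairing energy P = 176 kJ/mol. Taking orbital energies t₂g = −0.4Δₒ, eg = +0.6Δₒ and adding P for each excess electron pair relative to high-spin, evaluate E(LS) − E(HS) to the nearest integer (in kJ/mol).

Ligand charges: 4×(-1) from CN⁻ and 1×(+0) from bipy sum to -4; with overall charge -1, Fe is +3.
Fe is in group 8, so Fe³⁺ is d⁵ (8 − 3 = 5).
In the high-spin limit (t₂g³ eg²) the orbital term is 0.0Δₒ = 0 kJ/mol, with no excess pairing.
For low-spin the configuration is t₂g⁵ eg⁰: orbital energy -2.0 × 399 = -798 kJ/mol, and 2 additional pairs relative to high-spin add 352 kJ/mol, giving -446 kJ/mol.
Thus E(LS) − E(HS) = -446 kJ/mol.

-446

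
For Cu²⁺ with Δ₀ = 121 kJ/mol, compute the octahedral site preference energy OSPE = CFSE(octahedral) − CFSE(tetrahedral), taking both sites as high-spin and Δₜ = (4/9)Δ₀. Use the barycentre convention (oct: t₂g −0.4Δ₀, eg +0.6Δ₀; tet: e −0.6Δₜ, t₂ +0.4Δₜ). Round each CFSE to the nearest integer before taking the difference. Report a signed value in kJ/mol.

Cu sits in group 11; removing 2 electrons leaves Cu²⁺ with 11 − 2 = 9 d electrons.
In an octahedral site d⁹ (HS) is t2g^6 e_g^3, giving CFSE(oct) = -0.6Δ₀ = -73 kJ/mol.
Tetrahedral: e^4 t2^5, CFSE = 4(−0.6) + 5(+0.4) = -0.4Δₜ = -0.4 × (4/9) × 121 = -22 kJ/mol.
Subtracting, OSPE = -73 − (-22) = -51 kJ/mol.

-51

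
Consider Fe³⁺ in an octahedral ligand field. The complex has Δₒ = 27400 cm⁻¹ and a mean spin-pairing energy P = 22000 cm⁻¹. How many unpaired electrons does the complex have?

Fe is in group 8, so Fe³⁺ is d⁵ (8 − 3 = 5).
Δₒ > P, so pairing is preferred: the ground state is low-spin.
Configuration: t₂g⁵ eg⁰.
Unpaired electrons: 1.

1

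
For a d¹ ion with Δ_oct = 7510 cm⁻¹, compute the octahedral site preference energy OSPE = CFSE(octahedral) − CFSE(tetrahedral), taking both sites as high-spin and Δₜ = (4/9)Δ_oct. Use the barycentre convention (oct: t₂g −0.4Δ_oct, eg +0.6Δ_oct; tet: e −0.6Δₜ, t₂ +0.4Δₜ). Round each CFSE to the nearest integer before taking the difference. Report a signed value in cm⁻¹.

-1001

Octahedral high-spin t₂g¹ eg⁰: CFSE = -0.4 × 7510 = -3004 cm⁻¹.
In a tetrahedral site the filling is e¹ t₂⁰: CFSE(tet) = -0.6Δₜ = -0.6 × (4/9)(7510) = -2003 cm⁻¹.
OSPE = CFSE(oct) − CFSE(tet) = -3004 − (-2003) = -1001 cm⁻¹.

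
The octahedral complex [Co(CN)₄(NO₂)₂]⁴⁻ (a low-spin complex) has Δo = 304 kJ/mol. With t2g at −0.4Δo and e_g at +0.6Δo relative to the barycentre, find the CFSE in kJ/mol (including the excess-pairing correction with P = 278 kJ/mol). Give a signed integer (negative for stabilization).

-269

Ligand charges: 4×(-1) from CN⁻ and 2×(-1) from NO₂⁻ sum to -6; with overall charge -4, Co is +2.
Group 9 minus oxidation state +2 gives a d⁷ configuration for Co²⁺.
Electron filling gives t2g^6 e_g^1.
CFSE(orbital) = 6×(-0.4Δo) + 1×(0.6Δo) = -1.8Δo; with Δo = 304 kJ/mol that is -547 kJ/mol.
High-spin d⁷ would be t2g^5 e_g^2 with 2 pairs; low-spin has 3, so 1 excess pair costs +1P = +278 kJ/mol.
Combining: -547 + 278 = -269 kJ/mol.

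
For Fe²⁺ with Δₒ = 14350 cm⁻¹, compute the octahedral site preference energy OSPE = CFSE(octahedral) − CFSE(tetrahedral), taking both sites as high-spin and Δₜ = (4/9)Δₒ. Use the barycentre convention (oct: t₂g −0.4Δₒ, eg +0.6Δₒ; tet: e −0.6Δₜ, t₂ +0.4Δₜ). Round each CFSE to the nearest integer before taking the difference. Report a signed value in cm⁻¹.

-1913

Group 8 minus oxidation state +2 gives a d⁶ configuration for Fe²⁺.
Octahedral (high-spin): t₂g⁴ eg², CFSE = 4(−0.4) + 2(+0.6) = -0.4Δₒ = -0.4 × 14350 = -5740 cm⁻¹.
Tetrahedral e³ t₂³ gives -0.6Δₜ = -0.6 × (4/9) × 14350 = -3827 cm⁻¹.
Subtracting, OSPE = -5740 − (-3827) = -1913 cm⁻¹.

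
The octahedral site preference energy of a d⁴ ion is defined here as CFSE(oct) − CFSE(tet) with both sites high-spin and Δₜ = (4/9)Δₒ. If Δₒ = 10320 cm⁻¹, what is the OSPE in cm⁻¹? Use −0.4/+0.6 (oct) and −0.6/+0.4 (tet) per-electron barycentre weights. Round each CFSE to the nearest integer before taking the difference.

Octahedral high-spin t2g^3 e_g^1: CFSE = -0.6 × 10320 = -6192 cm⁻¹.
In a tetrahedral site the filling is e^2 t2^2: CFSE(tet) = -0.4Δₜ = -0.4 × (4/9)(10320) = -1835 cm⁻¹.
OSPE = CFSE(oct) − CFSE(tet) = -6192 − (-1835) = -4357 cm⁻¹.

-4357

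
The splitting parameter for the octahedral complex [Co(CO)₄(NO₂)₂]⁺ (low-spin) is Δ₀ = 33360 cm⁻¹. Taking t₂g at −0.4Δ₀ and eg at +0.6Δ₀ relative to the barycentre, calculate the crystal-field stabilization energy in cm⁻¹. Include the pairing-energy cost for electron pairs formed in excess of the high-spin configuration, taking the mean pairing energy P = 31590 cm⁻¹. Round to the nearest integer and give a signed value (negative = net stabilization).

Ligand charges: 4×(+0) from CO and 2×(-1) from NO₂⁻ sum to -2; with overall charge +1, Co is +3.
Co³⁺: group 9, so d-count = 9 − 3 = 6.
The d⁶ electrons fill as t₂g⁶ eg⁰.
Orbital CFSE = 6(-0.4) + 0(0.6) = -2.4Δ₀ = -2.4 × 33360 = -80064 cm⁻¹.
High-spin d⁶ would be t₂g⁴ eg² with 1 pair; low-spin has 3, so 2 excess pairs cost +2P = +63180 cm⁻¹.
Combining: -80064 + 63180 = -16884 cm⁻¹.

-16884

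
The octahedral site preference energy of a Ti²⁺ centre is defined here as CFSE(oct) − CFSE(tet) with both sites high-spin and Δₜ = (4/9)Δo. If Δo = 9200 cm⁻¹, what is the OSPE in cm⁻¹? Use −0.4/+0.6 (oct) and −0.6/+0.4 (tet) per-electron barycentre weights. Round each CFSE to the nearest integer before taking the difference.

Ti²⁺: group 4, so d-count = 4 − 2 = 2.
In an octahedral site d² (HS) is t2g^2 e_g^0, giving CFSE(oct) = -0.8Δo = -7360 cm⁻¹.
Tetrahedral: e^2 t2^0, CFSE = 2(−0.6) + 0(+0.4) = -1.2Δₜ = -1.2 × (4/9) × 9200 = -4907 cm⁻¹.
Subtracting, OSPE = -7360 − (-4907) = -2453 cm⁻¹.

-2453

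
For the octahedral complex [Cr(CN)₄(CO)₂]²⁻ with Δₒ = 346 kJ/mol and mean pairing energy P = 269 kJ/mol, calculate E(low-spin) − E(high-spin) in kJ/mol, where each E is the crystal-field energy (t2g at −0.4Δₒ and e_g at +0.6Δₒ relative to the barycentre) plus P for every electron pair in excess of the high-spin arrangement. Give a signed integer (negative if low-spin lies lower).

Ligand charges: 4×(-1) from CN⁻ and 2×(+0) from CO sum to -4; with overall charge -2, Cr is +2.
Cr²⁺: group 6, so d-count = 6 − 2 = 4.
In the high-spin limit (t2g^3 e_g^1) the orbital term is -0.6Δₒ = -208 kJ/mol, with no excess pairing.
For low-spin the configuration is t2g^4 e_g^0: orbital energy -1.6 × 346 = -554 kJ/mol, and 1 additional pair relative to high-spin adds 269 kJ/mol, giving -285 kJ/mol.
Thus E(LS) − E(HS) = -77 kJ/mol.

-77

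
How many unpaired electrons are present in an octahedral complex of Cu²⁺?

1

Cu sits in group 11; removing 2 electrons leaves Cu²⁺ with 11 − 2 = 9 d electrons.
Configuration: t₂g⁶ eg³, giving 1 unpaired electron.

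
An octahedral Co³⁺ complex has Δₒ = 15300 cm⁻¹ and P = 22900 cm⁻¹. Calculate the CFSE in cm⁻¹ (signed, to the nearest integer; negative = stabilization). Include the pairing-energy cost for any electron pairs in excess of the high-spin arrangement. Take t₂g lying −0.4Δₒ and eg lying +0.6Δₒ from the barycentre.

Group 9 minus oxidation state +3 gives a d⁶ configuration for Co³⁺.
Since Δₒ = 15300 cm⁻¹ < P = 22900 cm⁻¹, the complex adopts the high-spin configuration.
Configuration: t₂g⁴ eg².
Orbital CFSE = -0.4Δₒ = -0.4 × 15300 = -6120 cm⁻¹.
High-spin has no excess pairs, so no pairing correction applies.

-6120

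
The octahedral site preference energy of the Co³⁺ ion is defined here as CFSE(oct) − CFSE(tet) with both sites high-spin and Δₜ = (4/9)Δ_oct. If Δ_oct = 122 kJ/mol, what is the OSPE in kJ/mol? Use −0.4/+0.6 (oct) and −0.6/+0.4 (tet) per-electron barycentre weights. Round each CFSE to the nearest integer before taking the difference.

-16

Co sits in group 9; removing 3 electrons leaves Co³⁺ with 9 − 3 = 6 d electrons.
Octahedral high-spin t2g^4 e_g^2: CFSE = -0.4 × 122 = -49 kJ/mol.
Tetrahedral e^3 t2^3 gives -0.6Δₜ = -0.6 × (4/9) × 122 = -33 kJ/mol.
OSPE = -49 − (-33) = -16 kJ/mol.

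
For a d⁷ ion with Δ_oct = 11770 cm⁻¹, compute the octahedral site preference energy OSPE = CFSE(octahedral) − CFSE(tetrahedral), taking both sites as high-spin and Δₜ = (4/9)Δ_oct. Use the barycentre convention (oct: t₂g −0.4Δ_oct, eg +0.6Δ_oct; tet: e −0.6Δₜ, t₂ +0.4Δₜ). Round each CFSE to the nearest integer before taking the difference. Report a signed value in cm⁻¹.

Octahedral (high-spin): t₂g⁵ eg², CFSE = 5(−0.4) + 2(+0.6) = -0.8Δ_oct = -0.8 × 11770 = -9416 cm⁻¹.
In a tetrahedral site the filling is e⁴ t₂³: CFSE(tet) = -1.2Δₜ = -1.2 × (4/9)(11770) = -6277 cm⁻¹.
OSPE = CFSE(oct) − CFSE(tet) = -9416 − (-6277) = -3139 cm⁻¹.

-3139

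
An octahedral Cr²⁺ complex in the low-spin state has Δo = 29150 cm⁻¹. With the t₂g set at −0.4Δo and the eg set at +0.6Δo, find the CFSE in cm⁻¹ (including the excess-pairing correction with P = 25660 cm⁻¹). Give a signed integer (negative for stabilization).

-20980

Group 6 minus oxidation state +2 gives a d⁴ configuration for Cr²⁺.
The d⁴ electrons fill as t₂g⁴ eg⁰.
The orbital stabilization is -1.6Δo = -1.6 × 29150 = -46640 cm⁻¹.
Pairing penalty: 1 pair vs 0 in the high-spin reference → 1 extra × P = 25660 cm⁻¹.
Combining: -46640 + 25660 = -20980 cm⁻¹.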